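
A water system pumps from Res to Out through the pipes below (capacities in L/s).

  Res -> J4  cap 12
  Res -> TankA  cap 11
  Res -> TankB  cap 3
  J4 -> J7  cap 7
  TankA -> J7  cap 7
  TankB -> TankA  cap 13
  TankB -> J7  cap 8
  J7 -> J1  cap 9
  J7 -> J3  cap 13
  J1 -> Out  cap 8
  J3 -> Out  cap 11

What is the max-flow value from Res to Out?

17

Augment Res→J4→J7→J1→Out: bottleneck 7, flow now 7.
Augment Res→TankA→J7→J1→Out: bottleneck 1, flow now 8.
Augment Res→TankA→J7→J3→Out: bottleneck 6, flow now 14.
Augment Res→TankB→J7→J3→Out: bottleneck 3, flow now 17.
No augmenting path remains; maximum flow = 17.
In the residual graph, reachable from Res: {Res, J4, TankA}.
Min-cut edges: Res→TankB (3), J4→J7 (7), TankA→J7 (7); capacity 3 + 7 + 7 = 17.
This cut is saturated, so no flow can exceed 17.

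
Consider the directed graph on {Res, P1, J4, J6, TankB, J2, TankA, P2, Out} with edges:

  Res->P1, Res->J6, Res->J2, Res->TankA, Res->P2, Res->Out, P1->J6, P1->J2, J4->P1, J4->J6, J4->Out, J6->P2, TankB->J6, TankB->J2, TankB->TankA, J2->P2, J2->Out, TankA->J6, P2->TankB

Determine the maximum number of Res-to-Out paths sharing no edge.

2

Assign every edge capacity 1; by Menger, the answer equals the max flow.
Path Res→Out (+1); total 1.
Path Res→J2→Out (+1); total 2.
No residual Res→Out path; max flow = 2.
Certifying cut of size 2: {J2→Out, Res→Out}.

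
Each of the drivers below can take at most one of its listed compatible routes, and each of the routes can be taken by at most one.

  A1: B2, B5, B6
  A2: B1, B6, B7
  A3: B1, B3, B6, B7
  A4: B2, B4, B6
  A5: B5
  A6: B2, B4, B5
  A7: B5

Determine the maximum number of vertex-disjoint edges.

Unit-capacity flow: source→left, listed edges, right→sink; max matching = max flow.
Augmenting path A1→B2 (+1); matched 1.
Augmenting path A2→B1 (+1); matched 2.
Augmenting path A3→B3 (+1); matched 3.
Augmenting path A4→B4 (+1); matched 4.
Augmenting path A5→B5 (+1); matched 5.
Augmenting path A6→B2→A1→B6 (+1); matched 6.
No augmenting path remains; maximum matching = 6.
König certificate: {A1, A2, A3, A4, A6, B5} is a vertex cover of size 6 (every listed pair touches it), so no matching can be larger.

6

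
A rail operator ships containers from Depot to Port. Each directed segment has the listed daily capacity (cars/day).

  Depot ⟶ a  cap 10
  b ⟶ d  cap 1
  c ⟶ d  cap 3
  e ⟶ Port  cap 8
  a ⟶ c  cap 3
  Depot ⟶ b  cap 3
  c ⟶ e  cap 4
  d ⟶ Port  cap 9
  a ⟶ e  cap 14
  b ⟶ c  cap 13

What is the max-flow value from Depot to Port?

Augment Depot→a→e→Port: bottleneck 8, flow now 8.
Augment Depot→b→d→Port: bottleneck 1, flow now 9.
Augment Depot→a→c→d→Port: bottleneck 2, flow now 11.
Augment Depot→b→c→d→Port: bottleneck 1, flow now 12.
No augmenting path remains; maximum flow = 12.
In the residual graph, reachable from Depot: {Depot, a, b, c, e}.
Min-cut edges: b→d (1), c→d (3), e→Port (8); capacity 1 + 3 + 8 = 12.
This cut is saturated, so no flow can exceed 12.

12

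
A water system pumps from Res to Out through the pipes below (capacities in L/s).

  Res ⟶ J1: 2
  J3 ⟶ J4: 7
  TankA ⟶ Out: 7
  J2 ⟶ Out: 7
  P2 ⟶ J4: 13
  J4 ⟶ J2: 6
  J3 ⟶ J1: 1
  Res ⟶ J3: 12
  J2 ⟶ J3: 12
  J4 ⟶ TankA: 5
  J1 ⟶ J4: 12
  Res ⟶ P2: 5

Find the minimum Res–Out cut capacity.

Augment Res→J3→J4→TankA→Out: bottleneck 5, flow now 5.
Augment Res→J3→J4→J2→Out: bottleneck 2, flow now 7.
Augment Res→J1→J4→J2→Out: bottleneck 2, flow now 9.
Augment Res→P2→J4→J2→Out: bottleneck 2, flow now 11.
No augmenting path remains; maximum flow = 11.
By max-flow min-cut, the minimum cut capacity equals the max flow.
In the residual graph, reachable from Res: {Res, J3, J1, P2, J4}.
Min-cut edges: J4→TankA (5), J4→J2 (6); capacity 5 + 6 = 11.

11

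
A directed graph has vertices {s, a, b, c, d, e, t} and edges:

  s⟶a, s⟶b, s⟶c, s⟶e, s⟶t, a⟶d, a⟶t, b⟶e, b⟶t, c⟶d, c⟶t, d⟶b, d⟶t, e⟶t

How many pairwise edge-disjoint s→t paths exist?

5

Assign every edge capacity 1; by Menger, the answer equals the max flow.
Path s→t (+1); total 1.
Path s→a→t (+1); total 2.
Path s→b→t (+1); total 3.
Path s→c→t (+1); total 4.
Path s→e→t (+1); total 5.
No residual s→t path; max flow = 5.
Certifying cut of size 5: {s→a, s→b, s→c, s→e, s→t}.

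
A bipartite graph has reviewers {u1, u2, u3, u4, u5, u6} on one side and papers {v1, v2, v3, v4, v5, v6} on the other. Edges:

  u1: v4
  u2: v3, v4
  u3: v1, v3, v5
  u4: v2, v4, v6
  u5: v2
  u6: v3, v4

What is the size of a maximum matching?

5

Unit-capacity flow: source→left, listed edges, right→sink; max matching = max flow.
Augmenting path u1→v4 (+1); matched 1.
Augmenting path u2→v3 (+1); matched 2.
Augmenting path u3→v1 (+1); matched 3.
Augmenting path u4→v2 (+1); matched 4.
Augmenting path u5→v2→u4→v6 (+1); matched 5.
No augmenting path remains; maximum matching = 5.
König certificate: {u3, u4, u5, v3, v4} is a vertex cover of size 5 (every listed pair touches it), so no matching can be larger.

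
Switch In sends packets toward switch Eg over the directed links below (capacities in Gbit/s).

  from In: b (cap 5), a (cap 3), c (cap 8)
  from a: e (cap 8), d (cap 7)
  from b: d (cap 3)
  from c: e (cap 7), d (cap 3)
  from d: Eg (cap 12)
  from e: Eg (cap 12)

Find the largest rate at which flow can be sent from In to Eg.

14

Augment In→a→d→Eg: bottleneck 3, flow now 3.
Augment In→b→d→Eg: bottleneck 3, flow now 6.
Augment In→c→d→Eg: bottleneck 3, flow now 9.
Augment In→c→e→Eg: bottleneck 5, flow now 14.
No augmenting path remains; maximum flow = 14.
In the residual graph, reachable from In: {In, b}.
Min-cut edges: In→a (3), In→c (8), b→d (3); capacity 3 + 8 + 3 = 14.
This cut is saturated, so no flow can exceed 14.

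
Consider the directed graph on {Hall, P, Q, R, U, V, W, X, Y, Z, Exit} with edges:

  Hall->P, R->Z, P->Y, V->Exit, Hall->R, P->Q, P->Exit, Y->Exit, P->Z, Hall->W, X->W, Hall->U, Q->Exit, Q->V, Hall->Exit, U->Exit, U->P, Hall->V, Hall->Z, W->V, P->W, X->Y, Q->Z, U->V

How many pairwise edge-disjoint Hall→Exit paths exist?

Assign every edge capacity 1; by Menger, the answer equals the max flow.
Path Hall→Exit (+1); total 1.
Path Hall→P→Exit (+1); total 2.
Path Hall→U→Exit (+1); total 3.
Path Hall→V→Exit (+1); total 4.
No residual Hall→Exit path; max flow = 4.
Certifying cut of size 4: {Hall→Exit, Hall→P, Hall→U, V→Exit}.

4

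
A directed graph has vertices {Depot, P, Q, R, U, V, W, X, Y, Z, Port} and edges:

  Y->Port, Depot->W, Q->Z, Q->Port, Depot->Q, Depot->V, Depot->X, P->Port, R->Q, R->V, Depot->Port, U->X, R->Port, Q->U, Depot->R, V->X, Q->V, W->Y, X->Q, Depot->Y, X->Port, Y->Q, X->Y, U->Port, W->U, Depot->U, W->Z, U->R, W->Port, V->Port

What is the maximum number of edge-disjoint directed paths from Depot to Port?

Assign every edge capacity 1; by Menger, the answer equals the max flow.
Path Depot→Port (+1); total 1.
Path Depot→Q→Port (+1); total 2.
Path Depot→R→Port (+1); total 3.
Path Depot→U→Port (+1); total 4.
Path Depot→V→Port (+1); total 5.
Path Depot→W→Port (+1); total 6.
Path Depot→X→Port (+1); total 7.
Path Depot→Y→Port (+1); total 8.
No residual Depot→Port path; max flow = 8.
Certifying cut of size 8: {Depot→Port, Depot→Q, Depot→R, Depot→U, Depot→V, Depot→W, Depot→X, Depot→Y}.

8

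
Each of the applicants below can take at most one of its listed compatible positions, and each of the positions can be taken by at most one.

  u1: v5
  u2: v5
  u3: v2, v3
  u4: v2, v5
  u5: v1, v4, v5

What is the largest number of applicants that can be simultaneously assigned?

Unit-capacity flow: source→left, listed edges, right→sink; max matching = max flow.
Augmenting path u1→v5 (+1); matched 1.
Augmenting path u3→v2 (+1); matched 2.
Augmenting path u5→v1 (+1); matched 3.
Augmenting path u4→v2→u3→v3 (+1); matched 4.
No augmenting path remains; maximum matching = 4.
König certificate: {u3, u4, u5, v5} is a vertex cover of size 4 (every listed pair touches it), so no matching can be larger.

4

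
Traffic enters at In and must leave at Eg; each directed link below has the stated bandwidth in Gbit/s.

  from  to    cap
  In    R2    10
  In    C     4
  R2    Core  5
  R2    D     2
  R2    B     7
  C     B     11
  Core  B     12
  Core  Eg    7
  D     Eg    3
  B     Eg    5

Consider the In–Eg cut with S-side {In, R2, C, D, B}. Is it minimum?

No — its capacity is 13, but the minimum cut has capacity 12.

Given cut capacity: 5 + 3 + 5 = 13.
Augment In→R2→Core→Eg: bottleneck 5, flow now 5.
Augment In→R2→D→Eg: bottleneck 2, flow now 7.
Augment In→R2→B→Eg: bottleneck 3, flow now 10.
Augment In→C→B→Eg: bottleneck 2, flow now 12.
No augmenting path remains; maximum flow = 12.
In the residual graph, reachable from In: {In, R2, C, B}.
Min-cut edges: R2→Core (5), R2→D (2), B→Eg (5); capacity 5 + 2 + 5 = 12.
Cut capacity 13 exceeds the max flow 12, so it is not minimum.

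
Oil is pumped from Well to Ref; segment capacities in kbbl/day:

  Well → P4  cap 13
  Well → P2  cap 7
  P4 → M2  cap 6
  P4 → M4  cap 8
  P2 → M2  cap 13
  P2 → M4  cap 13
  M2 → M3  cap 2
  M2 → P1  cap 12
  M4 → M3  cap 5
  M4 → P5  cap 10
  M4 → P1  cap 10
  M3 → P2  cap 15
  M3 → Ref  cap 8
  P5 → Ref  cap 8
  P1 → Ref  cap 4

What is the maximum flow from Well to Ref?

19

Augment Well→P4→M2→M3→Ref: bottleneck 2, flow now 2.
Augment Well→P4→M2→P1→Ref: bottleneck 4, flow now 6.
Augment Well→P4→M4→M3→Ref: bottleneck 5, flow now 11.
Augment Well→P4→M4→P5→Ref: bottleneck 2, flow now 13.
Augment Well→P2→M4→P5→Ref: bottleneck 6, flow now 19.
No augmenting path remains; maximum flow = 19.
In the residual graph, reachable from Well: {Well, P4, P2, M2, M4, P5, P1}.
Min-cut edges: M2→M3 (2), M4→M3 (5), P5→Ref (8), P1→Ref (4); capacity 2 + 5 + 8 + 4 = 19.
This cut is saturated, so no flow can exceed 19.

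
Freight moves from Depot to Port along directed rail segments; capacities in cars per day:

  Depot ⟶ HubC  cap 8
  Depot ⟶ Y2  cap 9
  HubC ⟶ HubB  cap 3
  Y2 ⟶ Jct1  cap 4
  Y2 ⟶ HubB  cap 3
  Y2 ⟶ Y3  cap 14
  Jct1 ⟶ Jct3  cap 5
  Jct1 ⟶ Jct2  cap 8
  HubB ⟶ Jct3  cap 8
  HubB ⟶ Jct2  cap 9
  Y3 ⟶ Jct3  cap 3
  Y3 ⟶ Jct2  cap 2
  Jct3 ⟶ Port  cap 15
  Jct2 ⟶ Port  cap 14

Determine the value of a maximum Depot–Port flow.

Augment Depot→HubC→HubB→Jct3→Port: bottleneck 3, flow now 3.
Augment Depot→Y2→Jct1→Jct3→Port: bottleneck 4, flow now 7.
Augment Depot→Y2→HubB→Jct3→Port: bottleneck 3, flow now 10.
Augment Depot→Y2→Y3→Jct3→Port: bottleneck 2, flow now 12.
No augmenting path remains; maximum flow = 12.
In the residual graph, reachable from Depot: {Depot, HubC}.
Min-cut edges: Depot→Y2 (9), HubC→HubB (3); capacity 9 + 3 = 12.
This cut is saturated, so no flow can exceed 12.

12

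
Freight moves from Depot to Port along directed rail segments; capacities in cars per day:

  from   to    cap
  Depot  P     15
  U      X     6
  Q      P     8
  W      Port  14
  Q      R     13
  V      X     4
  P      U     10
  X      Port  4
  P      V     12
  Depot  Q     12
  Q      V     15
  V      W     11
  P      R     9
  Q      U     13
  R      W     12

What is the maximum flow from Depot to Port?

18

Augment Depot→P→R→W→Port: bottleneck 9, flow now 9.
Augment Depot→P→U→X→Port: bottleneck 4, flow now 13.
Augment Depot→P→V→W→Port: bottleneck 2, flow now 15.
Augment Depot→Q→R→W→Port: bottleneck 3, flow now 18.
No augmenting path remains; maximum flow = 18.
In the residual graph, reachable from Depot: {Depot, P, Q, R, U, V, W, X}.
Min-cut edges: W→Port (14), X→Port (4); capacity 14 + 4 = 18.
This cut is saturated, so no flow can exceed 18.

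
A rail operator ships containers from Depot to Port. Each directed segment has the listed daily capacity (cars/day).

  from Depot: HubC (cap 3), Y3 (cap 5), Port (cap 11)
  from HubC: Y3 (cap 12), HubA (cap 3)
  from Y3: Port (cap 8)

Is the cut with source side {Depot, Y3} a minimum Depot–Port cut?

Given cut capacity: 3 + 11 + 8 = 22.
Augment Depot→Port: bottleneck 11, flow now 11.
Augment Depot→Y3→Port: bottleneck 5, flow now 16.
Augment Depot→HubC→Y3→Port: bottleneck 3, flow now 19.
No augmenting path remains; maximum flow = 19.
In the residual graph, reachable from Depot: {Depot}.
Min-cut edges: Depot→HubC (3), Depot→Y3 (5), Depot→Port (11); capacity 3 + 5 + 11 = 19.
Cut capacity 22 exceeds the max flow 19, so it is not minimum.

No — its capacity is 22, but the minimum cut has capacity 19.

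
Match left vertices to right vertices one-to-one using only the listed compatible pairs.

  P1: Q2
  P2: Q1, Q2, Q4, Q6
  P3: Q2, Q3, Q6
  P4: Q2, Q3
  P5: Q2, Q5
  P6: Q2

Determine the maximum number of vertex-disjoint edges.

Unit-capacity flow: source→left, listed edges, right→sink; max matching = max flow.
Augmenting path P1→Q2 (+1); matched 1.
Augmenting path P2→Q1 (+1); matched 2.
Augmenting path P3→Q3 (+1); matched 3.
Augmenting path P5→Q5 (+1); matched 4.
Augmenting path P4→Q3→P3→Q6 (+1); matched 5.
No augmenting path remains; maximum matching = 5.
König certificate: {P2, P3, P4, P5, Q2} is a vertex cover of size 5 (every listed pair touches it), so no matching can be larger.

5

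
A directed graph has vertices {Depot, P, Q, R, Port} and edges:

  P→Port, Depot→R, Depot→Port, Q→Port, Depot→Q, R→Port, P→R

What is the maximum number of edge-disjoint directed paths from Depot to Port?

3

Assign every edge capacity 1; by Menger, the answer equals the max flow.
Path Depot→Port (+1); total 1.
Path Depot→Q→Port (+1); total 2.
Path Depot→R→Port (+1); total 3.
No residual Depot→Port path; max flow = 3.
Certifying cut of size 3: {Depot→Port, Depot→Q, Depot→R}.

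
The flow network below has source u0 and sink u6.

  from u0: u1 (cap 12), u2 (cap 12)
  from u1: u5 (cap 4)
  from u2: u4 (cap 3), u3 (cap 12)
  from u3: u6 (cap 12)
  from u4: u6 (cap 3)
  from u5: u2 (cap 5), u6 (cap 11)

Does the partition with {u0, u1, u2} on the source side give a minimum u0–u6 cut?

Given cut capacity: 4 + 12 + 3 = 19.
Augment u0→u1→u5→u6: bottleneck 4, flow now 4.
Augment u0→u2→u3→u6: bottleneck 12, flow now 16.
No augmenting path remains; maximum flow = 16.
In the residual graph, reachable from u0: {u0, u1}.
Min-cut edges: u0→u2 (12), u1→u5 (4); capacity 12 + 4 = 16.
Cut capacity 19 exceeds the max flow 16, so it is not minimum.

No — its capacity is 19, but the minimum cut has capacity 16.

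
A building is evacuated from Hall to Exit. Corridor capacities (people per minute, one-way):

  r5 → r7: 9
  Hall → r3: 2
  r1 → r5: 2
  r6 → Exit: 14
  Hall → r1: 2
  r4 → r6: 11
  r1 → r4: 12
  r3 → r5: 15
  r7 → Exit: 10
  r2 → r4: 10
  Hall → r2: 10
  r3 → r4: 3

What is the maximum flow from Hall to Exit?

14

Augment Hall→r1→r4→r6→Exit: bottleneck 2, flow now 2.
Augment Hall→r2→r4→r6→Exit: bottleneck 9, flow now 11.
Augment Hall→r3→r5→r7→Exit: bottleneck 2, flow now 13.
Augment Hall→r2→r4→r1→r5→r7→Exit: bottleneck 1, flow now 14. (uses reverse residual edge)
No augmenting path remains; maximum flow = 14.
In the residual graph, reachable from Hall: {Hall}.
Min-cut edges: Hall→r1 (2), Hall→r2 (10), Hall→r3 (2); capacity 2 + 10 + 2 = 14.
This cut is saturated, so no flow can exceed 14.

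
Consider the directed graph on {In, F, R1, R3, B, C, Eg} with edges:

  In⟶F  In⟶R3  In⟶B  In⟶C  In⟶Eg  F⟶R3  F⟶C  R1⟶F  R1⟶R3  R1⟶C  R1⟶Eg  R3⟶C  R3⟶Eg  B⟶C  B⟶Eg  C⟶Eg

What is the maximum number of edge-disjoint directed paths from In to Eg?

Assign every edge capacity 1; by Menger, the answer equals the max flow.
Path In→Eg (+1); total 1.
Path In→R3→Eg (+1); total 2.
Path In→B→Eg (+1); total 3.
Path In→C→Eg (+1); total 4.
No residual In→Eg path; max flow = 4.
Certifying cut of size 4: {C→Eg, In→B, In→Eg, R3→Eg}.

4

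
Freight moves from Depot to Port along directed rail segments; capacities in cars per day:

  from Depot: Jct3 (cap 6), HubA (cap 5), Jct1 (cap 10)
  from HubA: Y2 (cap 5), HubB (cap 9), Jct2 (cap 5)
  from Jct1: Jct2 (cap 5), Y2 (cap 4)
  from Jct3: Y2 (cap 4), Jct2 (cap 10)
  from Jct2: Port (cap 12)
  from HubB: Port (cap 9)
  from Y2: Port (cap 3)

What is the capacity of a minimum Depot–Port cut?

19

Augment Depot→HubA→Jct2→Port: bottleneck 5, flow now 5.
Augment Depot→Jct1→Jct2→Port: bottleneck 5, flow now 10.
Augment Depot→Jct1→Y2→Port: bottleneck 3, flow now 13.
Augment Depot→Jct3→Jct2→Port: bottleneck 2, flow now 15.
Augment Depot→Jct3→Jct2→HubA→HubB→Port: bottleneck 4, flow now 19. (uses reverse residual edge)
No augmenting path remains; maximum flow = 19.
By max-flow min-cut, the minimum cut capacity equals the max flow.
In the residual graph, reachable from Depot: {Depot, Jct1, Y2}.
Min-cut edges: Depot→HubA (5), Depot→Jct3 (6), Jct1→Jct2 (5), Y2→Port (3); capacity 5 + 6 + 5 + 3 = 19.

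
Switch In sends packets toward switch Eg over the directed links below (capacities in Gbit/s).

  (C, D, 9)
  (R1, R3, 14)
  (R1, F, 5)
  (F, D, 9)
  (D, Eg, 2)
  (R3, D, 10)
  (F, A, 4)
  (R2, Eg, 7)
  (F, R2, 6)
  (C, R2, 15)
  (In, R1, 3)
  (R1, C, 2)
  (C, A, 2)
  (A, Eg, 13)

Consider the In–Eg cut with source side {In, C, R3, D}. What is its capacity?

22

Edges leaving {In, C, R3, D}: In→R1 (3), C→A (2), C→R2 (15), D→Eg (2).
Cut capacity = 3 + 2 + 15 + 2 = 22.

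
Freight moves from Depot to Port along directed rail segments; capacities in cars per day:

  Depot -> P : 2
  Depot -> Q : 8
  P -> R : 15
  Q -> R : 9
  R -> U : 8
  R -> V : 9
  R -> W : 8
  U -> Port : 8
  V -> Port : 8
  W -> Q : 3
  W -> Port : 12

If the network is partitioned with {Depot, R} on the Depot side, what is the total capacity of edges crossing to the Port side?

Edges leaving {Depot, R}: Depot→P (2), Depot→Q (8), R→U (8), R→V (9), R→W (8).
Cut capacity = 2 + 8 + 8 + 9 + 8 = 35.

35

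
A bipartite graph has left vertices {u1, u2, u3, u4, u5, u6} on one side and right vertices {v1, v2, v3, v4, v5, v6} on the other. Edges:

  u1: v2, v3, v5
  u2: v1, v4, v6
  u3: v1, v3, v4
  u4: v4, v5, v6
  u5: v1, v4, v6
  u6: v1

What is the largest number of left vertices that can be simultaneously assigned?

6

Unit-capacity flow: source→left, listed edges, right→sink; max matching = max flow.
Augmenting path u1→v2 (+1); matched 1.
Augmenting path u2→v1 (+1); matched 2.
Augmenting path u3→v3 (+1); matched 3.
Augmenting path u4→v4 (+1); matched 4.
Augmenting path u5→v6 (+1); matched 5.
Augmenting path u6→v1→u2→v4→u4→v5 (+1); matched 6.
No augmenting path remains; maximum matching = 6.
König certificate: {u1, u2, u3, u4, u5, u6} is a vertex cover of size 6 (every listed pair touches it), so no matching can be larger.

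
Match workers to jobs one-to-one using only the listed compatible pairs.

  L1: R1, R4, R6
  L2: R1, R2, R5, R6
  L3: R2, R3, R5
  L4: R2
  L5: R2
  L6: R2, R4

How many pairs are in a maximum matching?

Unit-capacity flow: source→left, listed edges, right→sink; max matching = max flow.
Augmenting path L1→R1 (+1); matched 1.
Augmenting path L2→R2 (+1); matched 2.
Augmenting path L3→R3 (+1); matched 3.
Augmenting path L6→R4 (+1); matched 4.
Augmenting path L4→R2→L2→R5 (+1); matched 5.
No augmenting path remains; maximum matching = 5.
König certificate: {L1, L2, L3, L6, R2} is a vertex cover of size 5 (every listed pair touches it), so no matching can be larger.

5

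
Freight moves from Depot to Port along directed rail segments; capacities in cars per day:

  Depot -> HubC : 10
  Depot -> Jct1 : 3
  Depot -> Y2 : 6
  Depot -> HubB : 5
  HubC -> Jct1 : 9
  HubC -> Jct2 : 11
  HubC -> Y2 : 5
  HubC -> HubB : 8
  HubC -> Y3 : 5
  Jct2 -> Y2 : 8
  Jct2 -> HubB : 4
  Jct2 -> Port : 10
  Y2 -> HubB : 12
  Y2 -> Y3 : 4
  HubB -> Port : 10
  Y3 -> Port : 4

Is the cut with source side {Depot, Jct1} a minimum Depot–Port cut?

Yes — it is a minimum cut (capacity 21).

Given cut capacity: 10 + 6 + 5 = 21.
Augment Depot→HubB→Port: bottleneck 5, flow now 5.
Augment Depot→HubC→Jct2→Port: bottleneck 10, flow now 15.
Augment Depot→Y2→HubB→Port: bottleneck 5, flow now 20.
Augment Depot→Y2→Y3→Port: bottleneck 1, flow now 21.
No augmenting path remains; maximum flow = 21.
Cut capacity 21 equals the max flow, so it is a minimum cut.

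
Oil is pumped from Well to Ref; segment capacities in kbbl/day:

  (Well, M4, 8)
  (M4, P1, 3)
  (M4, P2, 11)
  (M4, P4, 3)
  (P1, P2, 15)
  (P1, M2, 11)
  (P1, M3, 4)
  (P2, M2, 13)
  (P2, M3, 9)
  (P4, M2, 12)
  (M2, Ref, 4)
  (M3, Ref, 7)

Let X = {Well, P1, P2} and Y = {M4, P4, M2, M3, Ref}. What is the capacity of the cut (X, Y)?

Edges leaving {Well, P1, P2}: Well→M4 (8), P1→M2 (11), P1→M3 (4), P2→M2 (13), P2→M3 (9).
Cut capacity = 8 + 11 + 4 + 13 + 9 = 45.

45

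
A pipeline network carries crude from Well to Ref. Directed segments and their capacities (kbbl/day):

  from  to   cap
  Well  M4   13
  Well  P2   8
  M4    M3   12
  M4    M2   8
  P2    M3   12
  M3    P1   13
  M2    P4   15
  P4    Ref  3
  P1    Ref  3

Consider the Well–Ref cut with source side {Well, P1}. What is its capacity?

24

Edges leaving {Well, P1}: Well→M4 (13), Well→P2 (8), P1→Ref (3).
Cut capacity = 13 + 8 + 3 = 24.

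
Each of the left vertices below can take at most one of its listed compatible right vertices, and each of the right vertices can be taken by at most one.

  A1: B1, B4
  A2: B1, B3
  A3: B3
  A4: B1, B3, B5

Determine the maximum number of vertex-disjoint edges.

4

Unit-capacity flow: source→left, listed edges, right→sink; max matching = max flow.
Augmenting path A1→B1 (+1); matched 1.
Augmenting path A2→B3 (+1); matched 2.
Augmenting path A4→B5 (+1); matched 3.
Augmenting path A3→B3→A2→B1→A1→B4 (+1); matched 4.
No augmenting path remains; maximum matching = 4.
König certificate: {A1, A2, A3, A4} is a vertex cover of size 4 (every listed pair touches it), so no matching can be larger.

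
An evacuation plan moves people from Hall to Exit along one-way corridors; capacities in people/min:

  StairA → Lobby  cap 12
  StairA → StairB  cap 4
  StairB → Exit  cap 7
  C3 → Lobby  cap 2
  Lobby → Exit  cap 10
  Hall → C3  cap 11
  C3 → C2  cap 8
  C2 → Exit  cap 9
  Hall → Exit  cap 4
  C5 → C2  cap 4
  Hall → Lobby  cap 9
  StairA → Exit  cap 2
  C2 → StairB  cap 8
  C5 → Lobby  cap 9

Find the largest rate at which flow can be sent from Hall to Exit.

22

Augment Hall→Exit: bottleneck 4, flow now 4.
Augment Hall→Lobby→Exit: bottleneck 9, flow now 13.
Augment Hall→C3→C2→Exit: bottleneck 8, flow now 21.
Augment Hall→C3→Lobby→Exit: bottleneck 1, flow now 22.
No augmenting path remains; maximum flow = 22.
In the residual graph, reachable from Hall: {Hall, C3, Lobby}.
Min-cut edges: Hall→Exit (4), C3→C2 (8), Lobby→Exit (10); capacity 4 + 8 + 10 = 22.
This cut is saturated, so no flow can exceed 22.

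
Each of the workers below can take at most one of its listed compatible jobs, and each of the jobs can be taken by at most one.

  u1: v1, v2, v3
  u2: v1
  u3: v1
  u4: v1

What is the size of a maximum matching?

2

Unit-capacity flow: source→left, listed edges, right→sink; max matching = max flow.
Augmenting path u1→v1 (+1); matched 1.
Augmenting path u2→v1→u1→v2 (+1); matched 2.
No augmenting path remains; maximum matching = 2.
König certificate: {u1, v1} is a vertex cover of size 2 (every listed pair touches it), so no matching can be larger.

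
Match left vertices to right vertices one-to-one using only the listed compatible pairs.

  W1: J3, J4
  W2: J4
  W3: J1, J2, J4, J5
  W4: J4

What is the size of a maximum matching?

Unit-capacity flow: source→left, listed edges, right→sink; max matching = max flow.
Augmenting path W1→J3 (+1); matched 1.
Augmenting path W2→J4 (+1); matched 2.
Augmenting path W3→J1 (+1); matched 3.
No augmenting path remains; maximum matching = 3.
König certificate: {W1, W3, J4} is a vertex cover of size 3 (every listed pair touches it), so no matching can be larger.

3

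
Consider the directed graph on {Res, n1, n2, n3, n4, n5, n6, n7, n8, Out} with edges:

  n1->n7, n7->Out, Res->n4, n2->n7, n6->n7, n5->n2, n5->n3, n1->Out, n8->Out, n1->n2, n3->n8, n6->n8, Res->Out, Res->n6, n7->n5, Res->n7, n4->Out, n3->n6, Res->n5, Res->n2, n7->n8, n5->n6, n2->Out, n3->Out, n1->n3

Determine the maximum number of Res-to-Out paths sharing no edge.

6

Assign every edge capacity 1; by Menger, the answer equals the max flow.
Path Res→Out (+1); total 1.
Path Res→n2→Out (+1); total 2.
Path Res→n4→Out (+1); total 3.
Path Res→n7→Out (+1); total 4.
Path Res→n5→n3→Out (+1); total 5.
Path Res→n6→n8→Out (+1); total 6.
No residual Res→Out path; max flow = 6.
Certifying cut of size 6: {Res→Out, Res→n2, Res→n4, Res→n5, Res→n6, Res→n7}.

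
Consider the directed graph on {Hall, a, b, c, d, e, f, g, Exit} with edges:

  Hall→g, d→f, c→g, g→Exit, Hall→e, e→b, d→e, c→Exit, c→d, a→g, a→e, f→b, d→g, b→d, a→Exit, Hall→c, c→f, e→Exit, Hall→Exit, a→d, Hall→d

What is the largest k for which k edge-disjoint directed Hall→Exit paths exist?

Assign every edge capacity 1; by Menger, the answer equals the max flow.
Path Hall→Exit (+1); total 1.
Path Hall→c→Exit (+1); total 2.
Path Hall→e→Exit (+1); total 3.
Path Hall→g→Exit (+1); total 4.
No residual Hall→Exit path; max flow = 4.
Certifying cut of size 4: {Hall→Exit, Hall→c, e→Exit, g→Exit}.

4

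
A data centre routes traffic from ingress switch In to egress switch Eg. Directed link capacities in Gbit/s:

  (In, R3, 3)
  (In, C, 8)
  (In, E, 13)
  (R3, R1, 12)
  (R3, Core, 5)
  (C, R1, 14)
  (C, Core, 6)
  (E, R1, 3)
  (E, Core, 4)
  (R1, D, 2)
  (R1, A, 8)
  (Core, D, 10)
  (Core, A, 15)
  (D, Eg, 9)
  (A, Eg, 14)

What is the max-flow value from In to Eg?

18

Augment In→R3→R1→D→Eg: bottleneck 2, flow now 2.
Augment In→R3→R1→A→Eg: bottleneck 1, flow now 3.
Augment In→C→R1→A→Eg: bottleneck 7, flow now 10.
Augment In→C→Core→D→Eg: bottleneck 1, flow now 11.
Augment In→E→Core→D→Eg: bottleneck 4, flow now 15.
Augment In→E→R1→R3→Core→D→Eg: bottleneck 2, flow now 17. (uses reverse residual edge)
Augment In→E→R1→R3→Core→A→Eg: bottleneck 1, flow now 18. (uses reverse residual edge)
No augmenting path remains; maximum flow = 18.
In the residual graph, reachable from In: {In, E}.
Min-cut edges: In→R3 (3), In→C (8), E→R1 (3), E→Core (4); capacity 3 + 8 + 3 + 4 = 18.
This cut is saturated, so no flow can exceed 18.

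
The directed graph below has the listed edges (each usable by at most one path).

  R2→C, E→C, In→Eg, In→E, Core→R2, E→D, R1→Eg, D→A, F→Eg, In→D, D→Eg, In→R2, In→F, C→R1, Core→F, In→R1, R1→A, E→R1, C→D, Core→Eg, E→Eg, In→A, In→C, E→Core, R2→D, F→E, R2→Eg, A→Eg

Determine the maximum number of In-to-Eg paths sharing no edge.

Assign every edge capacity 1; by Menger, the answer equals the max flow.
Path In→Eg (+1); total 1.
Path In→F→Eg (+1); total 2.
Path In→E→Eg (+1); total 3.
Path In→R2→Eg (+1); total 4.
Path In→D→Eg (+1); total 5.
Path In→R1→Eg (+1); total 6.
Path In→A→Eg (+1); total 7.
No residual In→Eg path; max flow = 7.
Certifying cut of size 7: {A→Eg, D→Eg, In→E, In→Eg, In→F, In→R2, R1→Eg}.

7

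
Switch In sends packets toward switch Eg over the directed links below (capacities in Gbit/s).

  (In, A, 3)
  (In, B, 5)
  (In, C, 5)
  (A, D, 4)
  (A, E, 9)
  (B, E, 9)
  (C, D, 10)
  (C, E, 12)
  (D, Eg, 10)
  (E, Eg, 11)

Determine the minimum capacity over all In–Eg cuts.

Augment In→A→D→Eg: bottleneck 3, flow now 3.
Augment In→B→E→Eg: bottleneck 5, flow now 8.
Augment In→C→D→Eg: bottleneck 5, flow now 13.
No augmenting path remains; maximum flow = 13.
By max-flow min-cut, the minimum cut capacity equals the max flow.
In the residual graph, reachable from In: {In}.
Min-cut edges: In→A (3), In→B (5), In→C (5); capacity 3 + 5 + 5 = 13.

13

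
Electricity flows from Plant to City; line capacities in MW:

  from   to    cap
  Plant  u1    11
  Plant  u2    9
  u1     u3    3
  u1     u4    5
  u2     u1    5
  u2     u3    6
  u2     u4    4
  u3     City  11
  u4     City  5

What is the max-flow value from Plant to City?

Augment Plant→u1→u3→City: bottleneck 3, flow now 3.
Augment Plant→u1→u4→City: bottleneck 5, flow now 8.
Augment Plant→u2→u3→City: bottleneck 6, flow now 14.
No augmenting path remains; maximum flow = 14.
In the residual graph, reachable from Plant: {Plant, u1, u2, u4}.
Min-cut edges: u1→u3 (3), u2→u3 (6), u4→City (5); capacity 3 + 6 + 5 = 14.
This cut is saturated, so no flow can exceed 14.

14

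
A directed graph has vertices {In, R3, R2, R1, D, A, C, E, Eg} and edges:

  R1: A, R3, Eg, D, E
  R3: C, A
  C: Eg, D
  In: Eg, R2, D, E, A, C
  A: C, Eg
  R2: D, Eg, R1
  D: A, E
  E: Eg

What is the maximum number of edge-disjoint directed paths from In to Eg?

Assign every edge capacity 1; by Menger, the answer equals the max flow.
Path In→Eg (+1); total 1.
Path In→R2→Eg (+1); total 2.
Path In→A→Eg (+1); total 3.
Path In→C→Eg (+1); total 4.
Path In→E→Eg (+1); total 5.
No residual In→Eg path; max flow = 5.
Certifying cut of size 5: {A→Eg, C→Eg, E→Eg, In→Eg, In→R2}.

5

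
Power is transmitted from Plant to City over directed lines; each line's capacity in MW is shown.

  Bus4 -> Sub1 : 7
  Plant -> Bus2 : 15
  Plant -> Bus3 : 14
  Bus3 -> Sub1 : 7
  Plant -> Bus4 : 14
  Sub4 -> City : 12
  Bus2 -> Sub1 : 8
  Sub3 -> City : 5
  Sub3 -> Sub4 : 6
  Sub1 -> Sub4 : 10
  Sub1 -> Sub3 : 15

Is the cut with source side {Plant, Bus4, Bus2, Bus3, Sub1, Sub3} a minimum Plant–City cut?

No — its capacity is 21, but the minimum cut has capacity 17.

Given cut capacity: 10 + 6 + 5 = 21.
Augment Plant→Bus4→Sub1→Sub4→City: bottleneck 7, flow now 7.
Augment Plant→Bus2→Sub1→Sub4→City: bottleneck 3, flow now 10.
Augment Plant→Bus2→Sub1→Sub3→City: bottleneck 5, flow now 15.
Augment Plant→Bus3→Sub1→Sub3→Sub4→City: bottleneck 2, flow now 17.
No augmenting path remains; maximum flow = 17.
In the residual graph, reachable from Plant: {Plant, Bus4, Bus2, Bus3, Sub1, Sub4, Sub3}.
Min-cut edges: Sub4→City (12), Sub3→City (5); capacity 12 + 5 = 17.
Cut capacity 21 exceeds the max flow 17, so it is not minimum.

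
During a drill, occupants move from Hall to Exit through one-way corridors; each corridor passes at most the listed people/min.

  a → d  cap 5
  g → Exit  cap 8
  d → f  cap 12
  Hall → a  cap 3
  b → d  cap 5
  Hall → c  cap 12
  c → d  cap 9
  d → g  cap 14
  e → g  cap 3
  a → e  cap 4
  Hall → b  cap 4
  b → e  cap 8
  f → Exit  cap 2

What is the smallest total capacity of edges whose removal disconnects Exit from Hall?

Augment Hall→a→d→f→Exit: bottleneck 2, flow now 2.
Augment Hall→a→d→g→Exit: bottleneck 1, flow now 3.
Augment Hall→b→d→g→Exit: bottleneck 4, flow now 7.
Augment Hall→c→d→g→Exit: bottleneck 3, flow now 10.
No augmenting path remains; maximum flow = 10.
By max-flow min-cut, the minimum cut capacity equals the max flow.
In the residual graph, reachable from Hall: {Hall, a, b, c, d, e, f, g}.
Min-cut edges: f→Exit (2), g→Exit (8); capacity 2 + 8 = 10.

10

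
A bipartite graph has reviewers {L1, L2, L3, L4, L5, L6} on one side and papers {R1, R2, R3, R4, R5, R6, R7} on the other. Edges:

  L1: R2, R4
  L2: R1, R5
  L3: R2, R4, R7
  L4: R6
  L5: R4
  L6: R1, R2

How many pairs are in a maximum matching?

6

Unit-capacity flow: source→left, listed edges, right→sink; max matching = max flow.
Augmenting path L1→R2 (+1); matched 1.
Augmenting path L2→R1 (+1); matched 2.
Augmenting path L3→R4 (+1); matched 3.
Augmenting path L4→R6 (+1); matched 4.
Augmenting path L5→R4→L3→R7 (+1); matched 5.
Augmenting path L6→R1→L2→R5 (+1); matched 6.
No augmenting path remains; maximum matching = 6.
König certificate: {L1, L2, L3, L4, L5, L6} is a vertex cover of size 6 (every listed pair touches it), so no matching can be larger.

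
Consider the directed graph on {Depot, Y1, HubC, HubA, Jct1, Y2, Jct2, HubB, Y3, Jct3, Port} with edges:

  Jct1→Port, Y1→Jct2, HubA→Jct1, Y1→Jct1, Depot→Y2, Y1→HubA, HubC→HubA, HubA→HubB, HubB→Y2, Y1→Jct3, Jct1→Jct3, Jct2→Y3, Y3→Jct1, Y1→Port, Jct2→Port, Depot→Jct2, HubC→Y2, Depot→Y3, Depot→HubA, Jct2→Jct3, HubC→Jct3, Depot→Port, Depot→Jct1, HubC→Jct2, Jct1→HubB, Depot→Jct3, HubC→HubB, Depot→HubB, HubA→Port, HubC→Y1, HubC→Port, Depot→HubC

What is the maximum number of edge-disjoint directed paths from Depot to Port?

5

Assign every edge capacity 1; by Menger, the answer equals the max flow.
Path Depot→Port (+1); total 1.
Path Depot→HubC→Port (+1); total 2.
Path Depot→HubA→Port (+1); total 3.
Path Depot→Jct1→Port (+1); total 4.
Path Depot→Jct2→Port (+1); total 5.
No residual Depot→Port path; max flow = 5.
Certifying cut of size 5: {Depot→HubA, Depot→HubC, Depot→Jct2, Depot→Port, Jct1→Port}.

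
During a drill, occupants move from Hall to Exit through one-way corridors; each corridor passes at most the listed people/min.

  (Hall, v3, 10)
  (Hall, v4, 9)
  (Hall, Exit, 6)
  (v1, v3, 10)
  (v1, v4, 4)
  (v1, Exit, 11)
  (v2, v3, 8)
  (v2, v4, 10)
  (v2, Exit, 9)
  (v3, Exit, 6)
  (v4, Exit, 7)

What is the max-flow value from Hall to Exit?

Augment Hall→Exit: bottleneck 6, flow now 6.
Augment Hall→v3→Exit: bottleneck 6, flow now 12.
Augment Hall→v4→Exit: bottleneck 7, flow now 19.
No augmenting path remains; maximum flow = 19.
In the residual graph, reachable from Hall: {Hall, v3, v4}.
Min-cut edges: Hall→Exit (6), v3→Exit (6), v4→Exit (7); capacity 6 + 6 + 7 = 19.
This cut is saturated, so no flow can exceed 19.

19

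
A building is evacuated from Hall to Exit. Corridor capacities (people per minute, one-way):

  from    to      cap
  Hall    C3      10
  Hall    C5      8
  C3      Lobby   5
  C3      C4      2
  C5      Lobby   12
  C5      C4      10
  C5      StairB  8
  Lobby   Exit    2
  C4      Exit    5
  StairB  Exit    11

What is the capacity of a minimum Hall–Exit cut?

12

Augment Hall→C3→Lobby→Exit: bottleneck 2, flow now 2.
Augment Hall→C3→C4→Exit: bottleneck 2, flow now 4.
Augment Hall→C5→C4→Exit: bottleneck 3, flow now 7.
Augment Hall→C5→StairB→Exit: bottleneck 5, flow now 12.
No augmenting path remains; maximum flow = 12.
By max-flow min-cut, the minimum cut capacity equals the max flow.
In the residual graph, reachable from Hall: {Hall, C3, Lobby}.
Min-cut edges: Hall→C5 (8), C3→C4 (2), Lobby→Exit (2); capacity 8 + 2 + 2 = 12.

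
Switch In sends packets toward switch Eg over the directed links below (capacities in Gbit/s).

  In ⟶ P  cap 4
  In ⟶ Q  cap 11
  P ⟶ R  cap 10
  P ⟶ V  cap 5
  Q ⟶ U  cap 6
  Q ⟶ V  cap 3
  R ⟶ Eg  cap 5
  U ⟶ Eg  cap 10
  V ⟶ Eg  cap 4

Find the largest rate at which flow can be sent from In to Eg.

13

Augment In→P→R→Eg: bottleneck 4, flow now 4.
Augment In→Q→U→Eg: bottleneck 6, flow now 10.
Augment In→Q→V→Eg: bottleneck 3, flow now 13.
No augmenting path remains; maximum flow = 13.
In the residual graph, reachable from In: {In, Q}.
Min-cut edges: In→P (4), Q→U (6), Q→V (3); capacity 4 + 6 + 3 = 13.
This cut is saturated, so no flow can exceed 13.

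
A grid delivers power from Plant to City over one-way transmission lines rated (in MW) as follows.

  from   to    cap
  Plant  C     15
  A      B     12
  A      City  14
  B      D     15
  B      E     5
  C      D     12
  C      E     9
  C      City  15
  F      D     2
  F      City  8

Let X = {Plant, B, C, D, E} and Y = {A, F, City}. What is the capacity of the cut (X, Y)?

Edges leaving {Plant, B, C, D, E}: C→City (15).
Cut capacity = 15 = 15.

15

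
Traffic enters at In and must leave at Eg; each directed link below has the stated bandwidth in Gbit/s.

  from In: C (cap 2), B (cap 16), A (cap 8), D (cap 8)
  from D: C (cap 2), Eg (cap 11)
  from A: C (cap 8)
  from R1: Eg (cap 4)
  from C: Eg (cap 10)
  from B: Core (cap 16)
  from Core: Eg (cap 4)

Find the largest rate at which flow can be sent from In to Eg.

22

Augment In→D→Eg: bottleneck 8, flow now 8.
Augment In→C→Eg: bottleneck 2, flow now 10.
Augment In→A→C→Eg: bottleneck 8, flow now 18.
Augment In→B→Core→Eg: bottleneck 4, flow now 22.
No augmenting path remains; maximum flow = 22.
In the residual graph, reachable from In: {In, B, Core}.
Min-cut edges: In→D (8), In→A (8), In→C (2), Core→Eg (4); capacity 8 + 8 + 2 + 4 = 22.
This cut is saturated, so no flow can exceed 22.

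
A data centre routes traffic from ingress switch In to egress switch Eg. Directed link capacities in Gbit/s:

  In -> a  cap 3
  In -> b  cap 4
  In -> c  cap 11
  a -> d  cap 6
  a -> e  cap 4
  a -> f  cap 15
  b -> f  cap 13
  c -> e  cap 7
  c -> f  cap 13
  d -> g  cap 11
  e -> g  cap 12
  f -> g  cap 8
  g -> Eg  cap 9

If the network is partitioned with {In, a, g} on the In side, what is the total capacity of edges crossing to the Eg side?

Edges leaving {In, a, g}: In→b (4), In→c (11), a→d (6), a→e (4), a→f (15), g→Eg (9).
Cut capacity = 4 + 11 + 6 + 4 + 15 + 9 = 49.

49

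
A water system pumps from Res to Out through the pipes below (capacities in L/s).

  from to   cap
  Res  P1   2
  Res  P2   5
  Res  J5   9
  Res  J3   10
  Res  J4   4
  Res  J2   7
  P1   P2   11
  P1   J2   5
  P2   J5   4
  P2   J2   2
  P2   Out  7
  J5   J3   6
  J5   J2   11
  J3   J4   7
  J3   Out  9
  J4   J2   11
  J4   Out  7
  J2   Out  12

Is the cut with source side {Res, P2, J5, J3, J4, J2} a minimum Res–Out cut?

Given cut capacity: 2 + 7 + 9 + 7 + 12 = 37.
Augment Res→P2→Out: bottleneck 5, flow now 5.
Augment Res→J3→Out: bottleneck 9, flow now 14.
Augment Res→J4→Out: bottleneck 4, flow now 18.
Augment Res→J2→Out: bottleneck 7, flow now 25.
Augment Res→P1→P2→Out: bottleneck 2, flow now 27.
Augment Res→J5→J2→Out: bottleneck 5, flow now 32.
Augment Res→J3→J4→Out: bottleneck 1, flow now 33.
Augment Res→J5→J3→J4→Out: bottleneck 2, flow now 35.
No augmenting path remains; maximum flow = 35.
In the residual graph, reachable from Res: {Res, J5, J3, J4, J2}.
Min-cut edges: Res→P1 (2), Res→P2 (5), J3→Out (9), J4→Out (7), J2→Out (12); capacity 2 + 5 + 9 + 7 + 12 = 35.
Cut capacity 37 exceeds the max flow 35, so it is not minimum.

No — its capacity is 37, but the minimum cut has capacity 35.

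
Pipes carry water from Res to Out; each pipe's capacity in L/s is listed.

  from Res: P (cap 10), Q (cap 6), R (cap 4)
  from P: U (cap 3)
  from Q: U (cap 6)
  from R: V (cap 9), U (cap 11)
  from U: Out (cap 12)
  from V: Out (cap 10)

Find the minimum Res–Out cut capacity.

Augment Res→P→U→Out: bottleneck 3, flow now 3.
Augment Res→Q→U→Out: bottleneck 6, flow now 9.
Augment Res→R→U→Out: bottleneck 3, flow now 12.
Augment Res→R→V→Out: bottleneck 1, flow now 13.
No augmenting path remains; maximum flow = 13.
By max-flow min-cut, the minimum cut capacity equals the max flow.
In the residual graph, reachable from Res: {Res, P}.
Min-cut edges: Res→Q (6), Res→R (4), P→U (3); capacity 6 + 4 + 3 = 13.

13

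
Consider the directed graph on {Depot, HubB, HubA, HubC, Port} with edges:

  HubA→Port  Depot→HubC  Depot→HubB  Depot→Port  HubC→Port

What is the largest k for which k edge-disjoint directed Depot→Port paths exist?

2

Assign every edge capacity 1; by Menger, the answer equals the max flow.
Path Depot→Port (+1); total 1.
Path Depot→HubC→Port (+1); total 2.
No residual Depot→Port path; max flow = 2.
Certifying cut of size 2: {Depot→HubC, Depot→Port}.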